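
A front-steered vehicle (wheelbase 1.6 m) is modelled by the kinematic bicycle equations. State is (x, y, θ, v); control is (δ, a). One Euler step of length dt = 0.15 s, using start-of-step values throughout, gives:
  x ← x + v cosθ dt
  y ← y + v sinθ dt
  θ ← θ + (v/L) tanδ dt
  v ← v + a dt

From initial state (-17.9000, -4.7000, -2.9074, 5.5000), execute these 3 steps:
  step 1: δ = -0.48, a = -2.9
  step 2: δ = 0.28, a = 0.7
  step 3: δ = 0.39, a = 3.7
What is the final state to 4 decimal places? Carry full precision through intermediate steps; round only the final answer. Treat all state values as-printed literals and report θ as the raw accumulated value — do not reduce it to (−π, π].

(-20.2332, -4.9446, -2.8401, 5.7250)

after step 1 (δ=-0.48, a=-2.9): (-18.702479, -4.891448, -3.175840, 5.065000)
after step 2 (δ=0.28, a=0.7): (-19.461784, -4.865433, -3.039297, 5.170000)
after step 3 (δ=0.39, a=3.7): (-20.233230, -4.944626, -2.840063, 5.725000)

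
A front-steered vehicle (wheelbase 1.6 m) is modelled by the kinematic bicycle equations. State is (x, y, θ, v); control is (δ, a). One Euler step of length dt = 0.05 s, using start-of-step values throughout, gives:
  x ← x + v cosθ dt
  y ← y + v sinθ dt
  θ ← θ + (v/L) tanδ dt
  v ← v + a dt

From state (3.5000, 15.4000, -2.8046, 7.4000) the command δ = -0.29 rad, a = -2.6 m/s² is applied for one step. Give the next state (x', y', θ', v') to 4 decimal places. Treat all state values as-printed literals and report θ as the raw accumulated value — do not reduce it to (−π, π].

x' = 3.5000 + 7.4000·cos(-2.8046)·0.05 = 3.1508
y' = 15.4000 + 7.4000·sin(-2.8046)·0.05 = 15.2777
θ' = -2.8046 + (7.4000/1.6)·tan(-0.29)·0.05 = -2.8736
v' = 7.4000 − 2.6000·0.05 = 7.2700

(3.1508, 15.2777, -2.8736, 7.2700)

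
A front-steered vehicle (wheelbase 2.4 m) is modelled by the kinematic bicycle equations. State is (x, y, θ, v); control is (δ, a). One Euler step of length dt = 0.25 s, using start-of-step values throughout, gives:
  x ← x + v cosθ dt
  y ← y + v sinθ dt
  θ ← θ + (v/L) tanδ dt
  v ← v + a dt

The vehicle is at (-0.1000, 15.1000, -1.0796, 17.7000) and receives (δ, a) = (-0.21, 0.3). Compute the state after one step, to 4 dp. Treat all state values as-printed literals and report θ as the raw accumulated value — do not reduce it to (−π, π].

(1.9872, 11.1982, -1.4726, 17.7750)

x' = -0.1000 + 17.7000·cos(-1.0796)·0.25 = 1.9872
y' = 15.1000 + 17.7000·sin(-1.0796)·0.25 = 11.1982
θ' = -1.0796 + (17.7000/2.4)·tan(-0.21)·0.25 = -1.4726
v' = 17.7000 + 0.3000·0.25 = 17.7750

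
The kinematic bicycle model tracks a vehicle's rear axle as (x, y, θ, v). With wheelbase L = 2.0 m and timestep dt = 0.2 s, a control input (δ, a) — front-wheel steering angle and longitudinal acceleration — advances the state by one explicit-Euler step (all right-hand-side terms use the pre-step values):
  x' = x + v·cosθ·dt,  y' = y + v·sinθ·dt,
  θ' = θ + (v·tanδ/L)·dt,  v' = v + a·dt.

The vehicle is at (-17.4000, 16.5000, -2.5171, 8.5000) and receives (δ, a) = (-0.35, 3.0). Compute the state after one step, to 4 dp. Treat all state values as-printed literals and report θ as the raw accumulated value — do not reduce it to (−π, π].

(-18.7791, 15.5060, -2.8274, 9.1000)

x' = -17.4000 + 8.5000·cos(-2.5171)·0.2 = -18.7791
y' = 16.5000 + 8.5000·sin(-2.5171)·0.2 = 15.5060
θ' = -2.5171 + (8.5000/2.0)·tan(-0.35)·0.2 = -2.8274
v' = 8.5000 + 3.0000·0.2 = 9.1000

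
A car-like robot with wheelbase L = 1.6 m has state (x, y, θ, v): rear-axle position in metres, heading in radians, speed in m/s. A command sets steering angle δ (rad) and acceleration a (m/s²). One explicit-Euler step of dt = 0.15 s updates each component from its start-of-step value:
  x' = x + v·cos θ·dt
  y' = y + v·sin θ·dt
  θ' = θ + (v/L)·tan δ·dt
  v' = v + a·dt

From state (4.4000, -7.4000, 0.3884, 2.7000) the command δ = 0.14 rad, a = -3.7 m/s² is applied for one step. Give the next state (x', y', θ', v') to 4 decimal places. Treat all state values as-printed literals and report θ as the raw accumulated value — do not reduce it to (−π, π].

x' = 4.4000 + 2.7000·cos(0.3884)·0.15 = 4.7748
y' = -7.4000 + 2.7000·sin(0.3884)·0.15 = -7.2466
θ' = 0.3884 + (2.7000/1.6)·tan(0.14)·0.15 = 0.4241
v' = 2.7000 − 3.7000·0.15 = 2.1450

(4.7748, -7.2466, 0.4241, 2.1450)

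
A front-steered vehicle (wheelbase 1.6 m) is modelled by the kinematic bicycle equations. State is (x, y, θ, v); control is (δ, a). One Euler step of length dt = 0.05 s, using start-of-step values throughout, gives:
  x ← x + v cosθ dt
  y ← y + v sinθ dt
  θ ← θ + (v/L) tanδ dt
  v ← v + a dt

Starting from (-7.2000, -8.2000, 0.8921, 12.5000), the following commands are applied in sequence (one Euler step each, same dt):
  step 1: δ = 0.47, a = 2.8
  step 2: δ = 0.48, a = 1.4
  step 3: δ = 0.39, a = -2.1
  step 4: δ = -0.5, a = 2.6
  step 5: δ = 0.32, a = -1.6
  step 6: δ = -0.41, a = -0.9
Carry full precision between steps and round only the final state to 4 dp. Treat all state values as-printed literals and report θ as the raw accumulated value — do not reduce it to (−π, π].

after step 1 (δ=0.47, a=2.8): (-6.807638, -7.713505, 1.090524, 12.640000)
after step 2 (δ=0.48, a=1.4): (-6.515641, -7.153004, 1.296165, 12.710000)
after step 3 (δ=0.39, a=-2.1): (-6.343299, -6.541319, 1.459431, 12.605000)
after step 4 (δ=-0.5, a=2.6): (-6.273256, -5.914973, 1.244239, 12.735000)
after step 5 (δ=0.32, a=-1.6): (-6.068997, -5.311874, 1.376122, 12.655000)
after step 6 (δ=-0.41, a=-0.9): (-5.946593, -4.691076, 1.204239, 12.610000)

(-5.9466, -4.6911, 1.2042, 12.6100)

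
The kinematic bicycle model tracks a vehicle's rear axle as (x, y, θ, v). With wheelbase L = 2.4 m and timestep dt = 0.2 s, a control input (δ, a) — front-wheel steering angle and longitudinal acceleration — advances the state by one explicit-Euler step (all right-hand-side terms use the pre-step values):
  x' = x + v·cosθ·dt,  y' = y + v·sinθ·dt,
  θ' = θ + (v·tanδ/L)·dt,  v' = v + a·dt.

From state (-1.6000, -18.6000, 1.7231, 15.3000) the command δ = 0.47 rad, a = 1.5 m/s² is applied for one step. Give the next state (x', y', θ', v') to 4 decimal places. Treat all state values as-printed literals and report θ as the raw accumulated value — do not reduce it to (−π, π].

x' = -1.6000 + 15.3000·cos(1.7231)·0.2 = -2.0642
y' = -18.6000 + 15.3000·sin(1.7231)·0.2 = -15.5754
θ' = 1.7231 + (15.3000/2.4)·tan(0.47)·0.2 = 2.3708
v' = 15.3000 + 1.5000·0.2 = 15.6000

(-2.0642, -15.5754, 2.3708, 15.6000)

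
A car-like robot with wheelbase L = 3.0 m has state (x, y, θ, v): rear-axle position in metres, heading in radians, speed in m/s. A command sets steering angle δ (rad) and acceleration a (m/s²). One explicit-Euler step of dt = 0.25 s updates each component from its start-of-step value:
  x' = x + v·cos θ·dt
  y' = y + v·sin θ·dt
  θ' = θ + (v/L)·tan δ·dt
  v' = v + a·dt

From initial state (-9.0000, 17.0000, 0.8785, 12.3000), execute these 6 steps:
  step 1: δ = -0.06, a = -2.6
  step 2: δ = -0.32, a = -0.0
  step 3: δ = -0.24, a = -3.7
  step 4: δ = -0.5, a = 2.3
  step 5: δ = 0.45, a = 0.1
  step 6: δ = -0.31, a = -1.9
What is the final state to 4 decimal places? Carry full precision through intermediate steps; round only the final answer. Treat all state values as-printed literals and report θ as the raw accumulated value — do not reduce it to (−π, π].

after step 1 (δ=-0.06, a=-2.6): (-7.037207, 19.367081, 0.816926, 11.650000)
after step 2 (δ=-0.32, a=-0.0): (-5.043702, 21.490425, 0.495202, 11.650000)
after step 3 (δ=-0.24, a=-3.7): (-2.481073, 22.874473, 0.257623, 10.725000)
after step 4 (δ=-0.5, a=2.3): (0.111691, 23.557609, -0.230635, 11.300000)
after step 5 (δ=0.45, a=0.1): (2.861890, 22.911827, 0.224242, 11.325000)
after step 6 (δ=-0.31, a=-1.9): (5.622253, 23.541405, -0.078067, 10.850000)

(5.6223, 23.5414, -0.0781, 10.8500)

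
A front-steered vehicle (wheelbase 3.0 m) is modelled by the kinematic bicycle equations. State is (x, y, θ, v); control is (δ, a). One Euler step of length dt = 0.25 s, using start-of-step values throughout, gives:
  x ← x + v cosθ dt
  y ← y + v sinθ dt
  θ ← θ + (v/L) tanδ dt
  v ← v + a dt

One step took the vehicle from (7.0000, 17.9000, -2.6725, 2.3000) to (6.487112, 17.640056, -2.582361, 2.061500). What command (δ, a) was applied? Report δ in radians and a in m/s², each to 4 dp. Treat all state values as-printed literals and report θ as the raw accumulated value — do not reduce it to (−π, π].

a = (v'−v)/dt = (-0.238500)/0.25 = -0.9540
Δθ = θ'−θ = 0.090139;  (v·dt/L) = 2.3000·0.25/3.0 = 0.191667
tan δ = Δθ·L/(v·dt) = 0.470290  →  δ = 0.4396

δ = 0.4396, a = -0.9540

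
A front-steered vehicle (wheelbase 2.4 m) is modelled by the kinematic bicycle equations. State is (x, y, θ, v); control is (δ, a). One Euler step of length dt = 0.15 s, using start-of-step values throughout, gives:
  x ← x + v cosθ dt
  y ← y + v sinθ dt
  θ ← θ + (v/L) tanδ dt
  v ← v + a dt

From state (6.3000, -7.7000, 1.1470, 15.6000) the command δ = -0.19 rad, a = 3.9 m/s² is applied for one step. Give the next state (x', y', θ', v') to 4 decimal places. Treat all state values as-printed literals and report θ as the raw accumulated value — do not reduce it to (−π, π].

(7.2623, -5.5670, 0.9595, 16.1850)

x' = 6.3000 + 15.6000·cos(1.1470)·0.15 = 7.2623
y' = -7.7000 + 15.6000·sin(1.1470)·0.15 = -5.5670
θ' = 1.1470 + (15.6000/2.4)·tan(-0.19)·0.15 = 0.9595
v' = 15.6000 + 3.9000·0.15 = 16.1850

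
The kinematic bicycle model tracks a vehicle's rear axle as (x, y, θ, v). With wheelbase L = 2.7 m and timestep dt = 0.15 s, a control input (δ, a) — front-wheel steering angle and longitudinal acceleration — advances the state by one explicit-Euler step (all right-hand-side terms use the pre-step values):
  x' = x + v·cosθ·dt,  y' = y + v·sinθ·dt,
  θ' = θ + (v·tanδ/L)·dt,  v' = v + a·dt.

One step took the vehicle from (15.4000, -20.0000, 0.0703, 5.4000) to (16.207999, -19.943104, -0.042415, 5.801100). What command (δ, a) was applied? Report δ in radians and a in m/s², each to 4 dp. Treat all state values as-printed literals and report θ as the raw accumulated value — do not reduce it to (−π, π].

a = (v'−v)/dt = (0.401100)/0.15 = 2.6740
Δθ = θ'−θ = -0.112715;  (v·dt/L) = 5.4000·0.15/2.7 = 0.300000
tan δ = Δθ·L/(v·dt) = -0.375717  →  δ = -0.3594

δ = -0.3594, a = 2.6740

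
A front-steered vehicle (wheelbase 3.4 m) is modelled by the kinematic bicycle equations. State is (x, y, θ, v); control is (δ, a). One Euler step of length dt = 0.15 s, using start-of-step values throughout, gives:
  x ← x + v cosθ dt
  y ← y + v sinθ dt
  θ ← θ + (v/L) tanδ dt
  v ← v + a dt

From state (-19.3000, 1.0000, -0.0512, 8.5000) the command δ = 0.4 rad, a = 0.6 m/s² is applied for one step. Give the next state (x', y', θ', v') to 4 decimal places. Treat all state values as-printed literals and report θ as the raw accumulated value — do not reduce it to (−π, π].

x' = -19.3000 + 8.5000·cos(-0.0512)·0.15 = -18.0267
y' = 1.0000 + 8.5000·sin(-0.0512)·0.15 = 0.9347
θ' = -0.0512 + (8.5000/3.4)·tan(0.4)·0.15 = 0.1073
v' = 8.5000 + 0.6000·0.15 = 8.5900

(-18.0267, 0.9347, 0.1073, 8.5900)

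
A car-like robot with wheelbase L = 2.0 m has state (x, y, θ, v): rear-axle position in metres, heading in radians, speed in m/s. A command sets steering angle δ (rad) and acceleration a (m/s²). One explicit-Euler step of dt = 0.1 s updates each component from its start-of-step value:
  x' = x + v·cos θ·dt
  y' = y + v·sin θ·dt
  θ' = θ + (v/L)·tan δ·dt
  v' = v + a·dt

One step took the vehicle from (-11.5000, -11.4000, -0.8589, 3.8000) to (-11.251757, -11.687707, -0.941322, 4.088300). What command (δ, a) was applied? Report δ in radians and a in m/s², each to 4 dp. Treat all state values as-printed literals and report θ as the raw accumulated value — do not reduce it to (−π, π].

δ = -0.4093, a = 2.8830

a = (v'−v)/dt = (0.288300)/0.1 = 2.8830
Δθ = θ'−θ = -0.082422;  (v·dt/L) = 3.8000·0.1/2.0 = 0.190000
tan δ = Δθ·L/(v·dt) = -0.433800  →  δ = -0.4093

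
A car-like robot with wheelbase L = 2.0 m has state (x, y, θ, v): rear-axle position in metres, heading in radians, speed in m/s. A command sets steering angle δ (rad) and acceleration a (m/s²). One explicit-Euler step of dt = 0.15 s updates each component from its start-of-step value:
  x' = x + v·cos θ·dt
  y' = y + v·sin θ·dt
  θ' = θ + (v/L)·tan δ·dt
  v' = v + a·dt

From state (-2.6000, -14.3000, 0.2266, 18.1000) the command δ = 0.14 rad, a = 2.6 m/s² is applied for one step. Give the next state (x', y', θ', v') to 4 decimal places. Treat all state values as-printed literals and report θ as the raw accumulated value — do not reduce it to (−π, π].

x' = -2.6000 + 18.1000·cos(0.2266)·0.15 = 0.0456
y' = -14.3000 + 18.1000·sin(0.2266)·0.15 = -13.6900
θ' = 0.2266 + (18.1000/2.0)·tan(0.14)·0.15 = 0.4179
v' = 18.1000 + 2.6000·0.15 = 18.4900

(0.0456, -13.6900, 0.4179, 18.4900)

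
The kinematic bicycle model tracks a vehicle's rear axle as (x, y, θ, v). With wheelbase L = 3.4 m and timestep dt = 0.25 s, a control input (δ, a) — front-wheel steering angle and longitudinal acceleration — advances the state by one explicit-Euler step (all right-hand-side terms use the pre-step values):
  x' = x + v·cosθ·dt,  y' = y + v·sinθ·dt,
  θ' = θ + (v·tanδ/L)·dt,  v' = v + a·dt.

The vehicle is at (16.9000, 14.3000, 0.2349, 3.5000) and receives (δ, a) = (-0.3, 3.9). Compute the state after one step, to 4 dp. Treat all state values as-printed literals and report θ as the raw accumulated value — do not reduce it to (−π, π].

x' = 16.9000 + 3.5000·cos(0.2349)·0.25 = 17.7510
y' = 14.3000 + 3.5000·sin(0.2349)·0.25 = 14.5037
θ' = 0.2349 + (3.5000/3.4)·tan(-0.3)·0.25 = 0.1553
v' = 3.5000 + 3.9000·0.25 = 4.4750

(17.7510, 14.5037, 0.1553, 4.4750)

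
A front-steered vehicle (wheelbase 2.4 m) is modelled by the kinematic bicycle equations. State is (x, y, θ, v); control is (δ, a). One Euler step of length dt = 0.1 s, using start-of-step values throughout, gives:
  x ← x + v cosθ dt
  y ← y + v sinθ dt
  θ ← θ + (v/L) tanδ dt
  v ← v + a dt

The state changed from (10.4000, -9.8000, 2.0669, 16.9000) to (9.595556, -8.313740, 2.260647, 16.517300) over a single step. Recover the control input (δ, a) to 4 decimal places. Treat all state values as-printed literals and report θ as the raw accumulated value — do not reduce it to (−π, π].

a = (v'−v)/dt = (-0.382700)/0.1 = -3.8270
Δθ = θ'−θ = 0.193747;  (v·dt/L) = 16.9000·0.1/2.4 = 0.704167
tan δ = Δθ·L/(v·dt) = 0.275144  →  δ = 0.2685

δ = 0.2685, a = -3.8270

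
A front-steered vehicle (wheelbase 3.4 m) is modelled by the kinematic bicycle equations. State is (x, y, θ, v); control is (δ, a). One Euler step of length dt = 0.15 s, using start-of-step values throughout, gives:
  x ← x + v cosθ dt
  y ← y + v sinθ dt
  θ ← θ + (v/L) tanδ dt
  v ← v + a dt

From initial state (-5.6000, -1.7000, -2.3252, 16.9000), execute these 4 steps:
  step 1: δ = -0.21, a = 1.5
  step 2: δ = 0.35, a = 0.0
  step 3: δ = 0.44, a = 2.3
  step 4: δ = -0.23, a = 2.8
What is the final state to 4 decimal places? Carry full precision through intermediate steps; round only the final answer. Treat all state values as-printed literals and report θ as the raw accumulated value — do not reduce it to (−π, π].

after step 1 (δ=-0.21, a=1.5): (-7.336106, -3.547204, -2.484116, 17.125000)
after step 2 (δ=0.35, a=0.0): (-9.369367, -5.117021, -2.208332, 17.125000)
after step 3 (δ=0.44, a=2.3): (-10.898330, -7.181179, -1.852650, 17.470000)
after step 4 (δ=-0.23, a=2.8): (-11.627189, -9.698277, -2.033113, 17.890000)

(-11.6272, -9.6983, -2.0331, 17.8900)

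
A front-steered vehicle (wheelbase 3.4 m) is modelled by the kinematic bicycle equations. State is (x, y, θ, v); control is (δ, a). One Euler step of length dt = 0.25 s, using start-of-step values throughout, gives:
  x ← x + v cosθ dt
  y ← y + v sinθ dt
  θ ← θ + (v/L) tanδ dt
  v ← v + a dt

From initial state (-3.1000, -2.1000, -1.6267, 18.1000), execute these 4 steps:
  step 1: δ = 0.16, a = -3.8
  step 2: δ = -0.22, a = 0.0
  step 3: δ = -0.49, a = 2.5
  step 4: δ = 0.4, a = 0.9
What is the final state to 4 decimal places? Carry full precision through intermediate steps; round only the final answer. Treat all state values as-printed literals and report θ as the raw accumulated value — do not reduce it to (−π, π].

after step 1 (δ=0.16, a=-3.8): (-3.352832, -6.617931, -1.411923, 17.150000)
after step 2 (δ=-0.22, a=0.0): (-2.674525, -10.851435, -1.693914, 17.150000)
after step 3 (δ=-0.49, a=2.5): (-3.201057, -15.106481, -2.366532, 17.775000)
after step 4 (δ=0.4, a=0.9): (-6.375576, -18.216038, -1.813947, 18.000000)

(-6.3756, -18.2160, -1.8139, 18.0000)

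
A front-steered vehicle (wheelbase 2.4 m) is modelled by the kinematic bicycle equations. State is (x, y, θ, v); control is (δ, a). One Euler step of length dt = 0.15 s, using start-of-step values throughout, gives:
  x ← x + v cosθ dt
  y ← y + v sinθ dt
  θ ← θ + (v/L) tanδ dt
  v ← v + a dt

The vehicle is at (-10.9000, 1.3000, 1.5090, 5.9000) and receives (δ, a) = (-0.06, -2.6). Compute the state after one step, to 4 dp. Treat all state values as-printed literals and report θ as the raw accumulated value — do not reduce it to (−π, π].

x' = -10.9000 + 5.9000·cos(1.5090)·0.15 = -10.8453
y' = 1.3000 + 5.9000·sin(1.5090)·0.15 = 2.1833
θ' = 1.5090 + (5.9000/2.4)·tan(-0.06)·0.15 = 1.4868
v' = 5.9000 − 2.6000·0.15 = 5.5100

(-10.8453, 2.1833, 1.4868, 5.5100)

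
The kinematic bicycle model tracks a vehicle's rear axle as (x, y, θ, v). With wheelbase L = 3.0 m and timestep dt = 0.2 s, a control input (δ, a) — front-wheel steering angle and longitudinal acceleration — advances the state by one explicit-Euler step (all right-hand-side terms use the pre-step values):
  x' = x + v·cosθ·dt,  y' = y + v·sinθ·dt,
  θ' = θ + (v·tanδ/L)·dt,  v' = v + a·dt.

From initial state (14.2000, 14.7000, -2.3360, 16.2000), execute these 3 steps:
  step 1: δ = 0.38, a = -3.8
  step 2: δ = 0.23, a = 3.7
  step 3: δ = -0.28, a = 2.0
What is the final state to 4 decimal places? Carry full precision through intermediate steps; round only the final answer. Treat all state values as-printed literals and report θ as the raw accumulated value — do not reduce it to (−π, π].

after step 1 (δ=0.38, a=-3.8): (11.955704, 12.363178, -1.904634, 15.440000)
after step 2 (δ=0.23, a=3.7): (10.943855, 9.445661, -1.663623, 16.180000)
after step 3 (δ=-0.28, a=2.0): (10.643900, 6.223593, -1.973798, 16.580000)

(10.6439, 6.2236, -1.9738, 16.5800)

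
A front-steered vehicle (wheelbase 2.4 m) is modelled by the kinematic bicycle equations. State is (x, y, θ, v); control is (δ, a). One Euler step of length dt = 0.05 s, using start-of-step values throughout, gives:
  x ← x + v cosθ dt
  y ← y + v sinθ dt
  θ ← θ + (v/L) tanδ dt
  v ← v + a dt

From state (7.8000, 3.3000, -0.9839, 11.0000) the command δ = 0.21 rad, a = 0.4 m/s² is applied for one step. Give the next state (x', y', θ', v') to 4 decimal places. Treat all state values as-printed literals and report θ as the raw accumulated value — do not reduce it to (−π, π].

(8.1046, 2.8420, -0.9351, 11.0200)

x' = 7.8000 + 11.0000·cos(-0.9839)·0.05 = 8.1046
y' = 3.3000 + 11.0000·sin(-0.9839)·0.05 = 2.8420
θ' = -0.9839 + (11.0000/2.4)·tan(0.21)·0.05 = -0.9351
v' = 11.0000 + 0.4000·0.05 = 11.0200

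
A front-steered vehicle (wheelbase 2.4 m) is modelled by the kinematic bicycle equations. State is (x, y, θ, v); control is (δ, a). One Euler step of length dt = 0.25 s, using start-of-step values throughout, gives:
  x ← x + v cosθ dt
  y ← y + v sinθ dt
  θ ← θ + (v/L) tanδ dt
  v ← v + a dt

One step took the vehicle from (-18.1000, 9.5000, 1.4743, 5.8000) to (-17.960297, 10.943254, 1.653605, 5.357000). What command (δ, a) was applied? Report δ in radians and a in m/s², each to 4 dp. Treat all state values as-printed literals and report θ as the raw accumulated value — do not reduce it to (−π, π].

δ = 0.2885, a = -1.7720

a = (v'−v)/dt = (-0.443000)/0.25 = -1.7720
Δθ = θ'−θ = 0.179305;  (v·dt/L) = 5.8000·0.25/2.4 = 0.604167
tan δ = Δθ·L/(v·dt) = 0.296781  →  δ = 0.2885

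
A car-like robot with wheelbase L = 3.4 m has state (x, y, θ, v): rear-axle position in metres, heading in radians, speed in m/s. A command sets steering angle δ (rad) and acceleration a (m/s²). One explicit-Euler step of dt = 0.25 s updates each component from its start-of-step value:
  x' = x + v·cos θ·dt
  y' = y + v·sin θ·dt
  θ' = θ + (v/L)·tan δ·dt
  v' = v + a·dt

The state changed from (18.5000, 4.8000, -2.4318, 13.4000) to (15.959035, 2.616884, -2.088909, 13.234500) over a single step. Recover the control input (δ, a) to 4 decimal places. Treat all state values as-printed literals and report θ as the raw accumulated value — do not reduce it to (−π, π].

δ = 0.3349, a = -0.6620

a = (v'−v)/dt = (-0.165500)/0.25 = -0.6620
Δθ = θ'−θ = 0.342891;  (v·dt/L) = 13.4000·0.25/3.4 = 0.985294
tan δ = Δθ·L/(v·dt) = 0.348009  →  δ = 0.3349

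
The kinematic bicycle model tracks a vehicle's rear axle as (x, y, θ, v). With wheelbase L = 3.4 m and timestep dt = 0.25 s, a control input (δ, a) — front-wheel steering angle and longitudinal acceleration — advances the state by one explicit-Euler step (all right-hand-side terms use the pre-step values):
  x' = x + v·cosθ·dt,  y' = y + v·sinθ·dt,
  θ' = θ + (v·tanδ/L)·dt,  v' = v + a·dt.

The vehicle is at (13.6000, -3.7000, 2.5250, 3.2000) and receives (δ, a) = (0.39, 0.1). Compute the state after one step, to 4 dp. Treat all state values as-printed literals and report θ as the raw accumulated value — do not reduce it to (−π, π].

(12.9473, -3.2374, 2.6217, 3.2250)

x' = 13.6000 + 3.2000·cos(2.5250)·0.25 = 12.9473
y' = -3.7000 + 3.2000·sin(2.5250)·0.25 = -3.2374
θ' = 2.5250 + (3.2000/3.4)·tan(0.39)·0.25 = 2.6217
v' = 3.2000 + 0.1000·0.25 = 3.2250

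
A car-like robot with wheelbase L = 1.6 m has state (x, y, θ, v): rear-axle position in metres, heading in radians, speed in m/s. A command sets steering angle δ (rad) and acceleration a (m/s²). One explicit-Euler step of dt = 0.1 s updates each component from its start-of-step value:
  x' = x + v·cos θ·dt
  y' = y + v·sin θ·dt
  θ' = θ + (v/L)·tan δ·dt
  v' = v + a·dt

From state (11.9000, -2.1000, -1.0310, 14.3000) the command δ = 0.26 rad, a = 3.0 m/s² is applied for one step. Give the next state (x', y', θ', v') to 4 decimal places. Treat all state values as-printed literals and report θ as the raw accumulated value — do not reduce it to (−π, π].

(12.6350, -3.3267, -0.7932, 14.6000)

x' = 11.9000 + 14.3000·cos(-1.0310)·0.1 = 12.6350
y' = -2.1000 + 14.3000·sin(-1.0310)·0.1 = -3.3267
θ' = -1.0310 + (14.3000/1.6)·tan(0.26)·0.1 = -0.7932
v' = 14.3000 + 3.0000·0.1 = 14.6000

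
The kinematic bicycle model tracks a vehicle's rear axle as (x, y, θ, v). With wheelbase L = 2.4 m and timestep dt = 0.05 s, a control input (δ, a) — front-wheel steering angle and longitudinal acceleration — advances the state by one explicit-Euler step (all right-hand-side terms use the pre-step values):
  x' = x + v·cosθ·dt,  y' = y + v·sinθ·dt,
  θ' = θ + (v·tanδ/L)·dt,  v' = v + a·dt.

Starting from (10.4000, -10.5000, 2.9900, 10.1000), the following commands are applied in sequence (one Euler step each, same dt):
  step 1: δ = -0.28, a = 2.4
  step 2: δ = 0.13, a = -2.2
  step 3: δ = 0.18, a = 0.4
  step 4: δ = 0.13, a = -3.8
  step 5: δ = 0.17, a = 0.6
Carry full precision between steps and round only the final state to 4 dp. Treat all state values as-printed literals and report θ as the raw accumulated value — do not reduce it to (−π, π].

(7.9097, -10.0912, 3.0588, 9.9700)

after step 1 (δ=-0.28, a=2.4): (9.900791, -10.423739, 2.929494, 10.220000)
after step 2 (δ=0.13, a=-2.2): (9.401242, -10.316167, 2.957330, 10.110000)
after step 3 (δ=0.18, a=0.4): (8.904300, -10.223548, 2.995657, 10.130000)
after step 4 (δ=0.13, a=-3.8): (8.403184, -10.149894, 3.023248, 9.940000)
after step 5 (δ=0.17, a=0.6): (7.909660, -10.091214, 3.058796, 9.970000)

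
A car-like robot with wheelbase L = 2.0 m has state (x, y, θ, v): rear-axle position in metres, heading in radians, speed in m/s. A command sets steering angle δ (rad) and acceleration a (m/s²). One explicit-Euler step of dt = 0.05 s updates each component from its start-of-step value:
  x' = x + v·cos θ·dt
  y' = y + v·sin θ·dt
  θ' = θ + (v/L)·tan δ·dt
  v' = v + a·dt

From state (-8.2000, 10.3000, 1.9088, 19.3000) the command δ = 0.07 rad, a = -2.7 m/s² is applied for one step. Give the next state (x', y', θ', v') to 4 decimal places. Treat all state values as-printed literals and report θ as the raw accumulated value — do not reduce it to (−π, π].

x' = -8.2000 + 19.3000·cos(1.9088)·0.05 = -8.5200
y' = 10.3000 + 19.3000·sin(1.9088)·0.05 = 11.2104
θ' = 1.9088 + (19.3000/2.0)·tan(0.07)·0.05 = 1.9426
v' = 19.3000 − 2.7000·0.05 = 19.1650

(-8.5200, 11.2104, 1.9426, 19.1650)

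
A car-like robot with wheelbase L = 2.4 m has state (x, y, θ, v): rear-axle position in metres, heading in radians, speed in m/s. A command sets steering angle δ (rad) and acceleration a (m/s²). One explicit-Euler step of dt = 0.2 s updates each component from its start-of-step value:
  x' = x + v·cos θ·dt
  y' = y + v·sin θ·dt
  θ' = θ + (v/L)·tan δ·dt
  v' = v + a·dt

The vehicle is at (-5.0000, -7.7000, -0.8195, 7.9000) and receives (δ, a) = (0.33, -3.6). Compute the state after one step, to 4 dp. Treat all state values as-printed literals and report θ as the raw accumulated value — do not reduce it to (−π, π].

x' = -5.0000 + 7.9000·cos(-0.8195)·0.2 = -3.9215
y' = -7.7000 + 7.9000·sin(-0.8195)·0.2 = -8.8547
θ' = -0.8195 + (7.9000/2.4)·tan(0.33)·0.2 = -0.5940
v' = 7.9000 − 3.6000·0.2 = 7.1800

(-3.9215, -8.8547, -0.5940, 7.1800)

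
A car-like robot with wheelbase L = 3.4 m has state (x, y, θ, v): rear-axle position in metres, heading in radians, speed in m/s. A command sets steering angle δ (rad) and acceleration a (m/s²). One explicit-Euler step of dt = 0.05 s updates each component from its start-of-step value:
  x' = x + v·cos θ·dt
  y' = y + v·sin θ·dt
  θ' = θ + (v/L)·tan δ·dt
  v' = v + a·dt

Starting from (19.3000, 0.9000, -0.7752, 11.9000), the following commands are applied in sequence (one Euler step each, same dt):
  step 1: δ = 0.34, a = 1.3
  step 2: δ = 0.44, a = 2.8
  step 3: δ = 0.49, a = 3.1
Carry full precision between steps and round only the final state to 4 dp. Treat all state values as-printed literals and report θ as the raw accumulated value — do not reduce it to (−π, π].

after step 1 (δ=0.34, a=1.3): (19.724997, 0.483584, -0.713296, 11.965000)
after step 2 (δ=0.44, a=2.8): (20.177399, 0.092131, -0.630459, 12.105000)
after step 3 (δ=0.49, a=3.1): (20.666294, -0.264673, -0.535509, 12.260000)

(20.6663, -0.2647, -0.5355, 12.2600)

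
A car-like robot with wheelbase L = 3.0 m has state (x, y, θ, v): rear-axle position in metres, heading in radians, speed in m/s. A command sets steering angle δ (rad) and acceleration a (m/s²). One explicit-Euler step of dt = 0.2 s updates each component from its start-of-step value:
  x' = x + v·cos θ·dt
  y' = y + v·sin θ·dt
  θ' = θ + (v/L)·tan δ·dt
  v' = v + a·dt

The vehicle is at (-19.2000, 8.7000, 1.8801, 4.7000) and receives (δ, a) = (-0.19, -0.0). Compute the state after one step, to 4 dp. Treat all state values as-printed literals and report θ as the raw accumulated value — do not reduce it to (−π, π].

(-19.4861, 9.5954, 1.8198, 4.7000)

x' = -19.2000 + 4.7000·cos(1.8801)·0.2 = -19.4861
y' = 8.7000 + 4.7000·sin(1.8801)·0.2 = 9.5954
θ' = 1.8801 + (4.7000/3.0)·tan(-0.19)·0.2 = 1.8198
v' = 4.7000 + 0.0000·0.2 = 4.7000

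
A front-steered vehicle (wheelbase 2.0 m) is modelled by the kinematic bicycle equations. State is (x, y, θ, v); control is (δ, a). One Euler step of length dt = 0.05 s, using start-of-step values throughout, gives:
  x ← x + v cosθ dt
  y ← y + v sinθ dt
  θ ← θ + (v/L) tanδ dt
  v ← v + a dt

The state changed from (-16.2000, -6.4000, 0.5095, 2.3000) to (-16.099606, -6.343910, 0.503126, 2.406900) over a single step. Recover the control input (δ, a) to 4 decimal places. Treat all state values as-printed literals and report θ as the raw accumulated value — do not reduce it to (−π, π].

a = (v'−v)/dt = (0.106900)/0.05 = 2.1380
Δθ = θ'−θ = -0.006374;  (v·dt/L) = 2.3000·0.05/2.0 = 0.057500
tan δ = Δθ·L/(v·dt) = -0.110852  →  δ = -0.1104

δ = -0.1104, a = 2.1380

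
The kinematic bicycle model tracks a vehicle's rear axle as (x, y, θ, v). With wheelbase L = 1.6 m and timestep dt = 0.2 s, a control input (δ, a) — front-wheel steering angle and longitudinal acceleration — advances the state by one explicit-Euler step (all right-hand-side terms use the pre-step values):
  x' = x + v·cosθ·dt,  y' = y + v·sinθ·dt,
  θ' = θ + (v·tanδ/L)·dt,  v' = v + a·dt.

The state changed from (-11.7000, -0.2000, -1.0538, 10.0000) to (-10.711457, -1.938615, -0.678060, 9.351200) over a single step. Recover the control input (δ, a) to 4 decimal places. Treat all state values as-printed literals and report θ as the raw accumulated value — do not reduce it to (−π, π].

δ = 0.2920, a = -3.2440

a = (v'−v)/dt = (-0.648800)/0.2 = -3.2440
Δθ = θ'−θ = 0.375740;  (v·dt/L) = 10.0000·0.2/1.6 = 1.250000
tan δ = Δθ·L/(v·dt) = 0.300592  →  δ = 0.2920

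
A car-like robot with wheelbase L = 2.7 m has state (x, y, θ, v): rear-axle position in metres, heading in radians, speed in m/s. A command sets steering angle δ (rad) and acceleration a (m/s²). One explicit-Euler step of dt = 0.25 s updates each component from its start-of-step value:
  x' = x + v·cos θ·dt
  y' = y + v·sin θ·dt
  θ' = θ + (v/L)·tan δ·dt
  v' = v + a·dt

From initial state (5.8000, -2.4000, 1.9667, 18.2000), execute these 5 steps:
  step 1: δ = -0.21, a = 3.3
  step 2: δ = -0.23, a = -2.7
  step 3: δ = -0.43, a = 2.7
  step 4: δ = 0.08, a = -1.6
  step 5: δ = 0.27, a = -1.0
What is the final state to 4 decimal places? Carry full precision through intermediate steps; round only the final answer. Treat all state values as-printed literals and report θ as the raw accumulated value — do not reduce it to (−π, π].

(13.8574, 15.2015, 1.0343, 18.3750)

after step 1 (δ=-0.21, a=3.3): (4.045328, 1.798050, 1.607516, 19.025000)
after step 2 (δ=-0.23, a=-2.7): (3.870722, 6.551094, 1.195055, 18.350000)
after step 3 (δ=-0.43, a=2.7): (5.554163, 10.818551, 0.415824, 19.025000)
after step 4 (δ=0.08, a=-1.6): (9.905104, 12.739807, 0.557051, 18.625000)
after step 5 (δ=0.27, a=-1.0): (13.857413, 15.201497, 1.034331, 18.375000)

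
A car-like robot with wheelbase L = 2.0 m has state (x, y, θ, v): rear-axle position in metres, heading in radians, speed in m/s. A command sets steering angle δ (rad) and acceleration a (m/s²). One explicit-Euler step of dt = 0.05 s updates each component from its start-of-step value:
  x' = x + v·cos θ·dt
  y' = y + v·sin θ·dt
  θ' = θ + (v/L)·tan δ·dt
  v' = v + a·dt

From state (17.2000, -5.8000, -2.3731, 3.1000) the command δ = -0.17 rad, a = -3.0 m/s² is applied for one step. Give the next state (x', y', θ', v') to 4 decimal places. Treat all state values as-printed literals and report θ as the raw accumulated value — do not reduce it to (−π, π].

(17.0886, -5.9077, -2.3864, 2.9500)

x' = 17.2000 + 3.1000·cos(-2.3731)·0.05 = 17.0886
y' = -5.8000 + 3.1000·sin(-2.3731)·0.05 = -5.9077
θ' = -2.3731 + (3.1000/2.0)·tan(-0.17)·0.05 = -2.3864
v' = 3.1000 − 3.0000·0.05 = 2.9500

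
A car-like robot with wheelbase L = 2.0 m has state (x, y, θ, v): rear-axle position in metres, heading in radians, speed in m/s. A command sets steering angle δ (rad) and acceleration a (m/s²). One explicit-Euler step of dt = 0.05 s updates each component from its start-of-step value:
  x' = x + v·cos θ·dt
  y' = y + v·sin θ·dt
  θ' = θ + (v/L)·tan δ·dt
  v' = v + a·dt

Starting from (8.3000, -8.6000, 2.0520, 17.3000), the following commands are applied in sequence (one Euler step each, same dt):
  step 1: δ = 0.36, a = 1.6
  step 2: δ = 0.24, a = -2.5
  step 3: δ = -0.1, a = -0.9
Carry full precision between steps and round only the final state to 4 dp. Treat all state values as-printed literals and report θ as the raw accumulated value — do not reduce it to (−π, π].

(6.7896, -6.5072, 2.2778, 17.2100)

after step 1 (δ=0.36, a=1.6): (7.899638, -7.833231, 2.214794, 17.380000)
after step 2 (δ=0.24, a=-2.5): (7.377892, -7.138290, 2.321124, 17.255000)
after step 3 (δ=-0.1, a=-0.9): (6.789602, -6.507218, 2.277842, 17.210000)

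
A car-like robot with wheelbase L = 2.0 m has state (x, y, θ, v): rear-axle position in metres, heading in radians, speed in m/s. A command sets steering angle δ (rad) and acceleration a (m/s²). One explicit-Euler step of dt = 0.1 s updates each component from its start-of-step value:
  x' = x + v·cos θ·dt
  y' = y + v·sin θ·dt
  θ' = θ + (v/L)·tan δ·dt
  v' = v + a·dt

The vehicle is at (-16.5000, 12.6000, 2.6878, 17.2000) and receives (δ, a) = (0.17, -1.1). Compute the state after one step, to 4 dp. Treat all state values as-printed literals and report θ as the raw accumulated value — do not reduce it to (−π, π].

x' = -16.5000 + 17.2000·cos(2.6878)·0.1 = -18.0459
y' = 12.6000 + 17.2000·sin(2.6878)·0.1 = 13.3540
θ' = 2.6878 + (17.2000/2.0)·tan(0.17)·0.1 = 2.8354
v' = 17.2000 − 1.1000·0.1 = 17.0900

(-18.0459, 13.3540, 2.8354, 17.0900)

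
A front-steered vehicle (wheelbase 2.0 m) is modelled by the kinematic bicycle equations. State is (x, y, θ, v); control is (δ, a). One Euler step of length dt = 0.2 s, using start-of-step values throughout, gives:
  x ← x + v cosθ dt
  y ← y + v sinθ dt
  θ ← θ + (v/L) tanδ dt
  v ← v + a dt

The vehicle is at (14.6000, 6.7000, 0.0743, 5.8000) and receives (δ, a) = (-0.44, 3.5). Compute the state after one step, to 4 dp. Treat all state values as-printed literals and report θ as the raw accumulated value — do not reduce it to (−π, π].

(15.7568, 6.7861, -0.1988, 6.5000)

x' = 14.6000 + 5.8000·cos(0.0743)·0.2 = 15.7568
y' = 6.7000 + 5.8000·sin(0.0743)·0.2 = 6.7861
θ' = 0.0743 + (5.8000/2.0)·tan(-0.44)·0.2 = -0.1988
v' = 5.8000 + 3.5000·0.2 = 6.5000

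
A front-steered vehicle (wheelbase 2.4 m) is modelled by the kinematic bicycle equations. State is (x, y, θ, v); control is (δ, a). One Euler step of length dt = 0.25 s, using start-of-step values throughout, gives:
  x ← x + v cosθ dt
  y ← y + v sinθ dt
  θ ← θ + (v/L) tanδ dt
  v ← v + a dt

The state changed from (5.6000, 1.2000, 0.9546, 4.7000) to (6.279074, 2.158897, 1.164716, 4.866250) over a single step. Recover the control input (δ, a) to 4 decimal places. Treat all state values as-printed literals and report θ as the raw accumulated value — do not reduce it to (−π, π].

δ = 0.4054, a = 0.6650

a = (v'−v)/dt = (0.166250)/0.25 = 0.6650
Δθ = θ'−θ = 0.210116;  (v·dt/L) = 4.7000·0.25/2.4 = 0.489583
tan δ = Δθ·L/(v·dt) = 0.429173  →  δ = 0.4054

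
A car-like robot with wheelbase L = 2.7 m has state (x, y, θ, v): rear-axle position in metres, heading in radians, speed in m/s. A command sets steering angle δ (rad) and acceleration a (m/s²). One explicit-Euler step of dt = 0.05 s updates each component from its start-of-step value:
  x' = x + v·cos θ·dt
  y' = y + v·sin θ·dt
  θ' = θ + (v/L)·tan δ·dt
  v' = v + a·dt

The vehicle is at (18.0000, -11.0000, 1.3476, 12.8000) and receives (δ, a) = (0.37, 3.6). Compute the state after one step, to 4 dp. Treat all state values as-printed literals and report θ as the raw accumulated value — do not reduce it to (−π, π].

(18.1417, -10.3759, 1.4395, 12.9800)

x' = 18.0000 + 12.8000·cos(1.3476)·0.05 = 18.1417
y' = -11.0000 + 12.8000·sin(1.3476)·0.05 = -10.3759
θ' = 1.3476 + (12.8000/2.7)·tan(0.37)·0.05 = 1.4395
v' = 12.8000 + 3.6000·0.05 = 12.9800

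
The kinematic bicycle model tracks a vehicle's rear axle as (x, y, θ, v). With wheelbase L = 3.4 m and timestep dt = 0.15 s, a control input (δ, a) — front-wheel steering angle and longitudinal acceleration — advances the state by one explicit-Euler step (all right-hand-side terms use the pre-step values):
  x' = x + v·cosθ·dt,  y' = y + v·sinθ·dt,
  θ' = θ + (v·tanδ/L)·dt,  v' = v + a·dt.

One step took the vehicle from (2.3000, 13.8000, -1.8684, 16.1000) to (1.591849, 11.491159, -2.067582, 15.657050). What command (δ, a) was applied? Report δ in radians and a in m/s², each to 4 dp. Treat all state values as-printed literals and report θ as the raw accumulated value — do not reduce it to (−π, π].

δ = -0.2734, a = -2.9530

a = (v'−v)/dt = (-0.442950)/0.15 = -2.9530
Δθ = θ'−θ = -0.199182;  (v·dt/L) = 16.1000·0.15/3.4 = 0.710294
tan δ = Δθ·L/(v·dt) = -0.280422  →  δ = -0.2734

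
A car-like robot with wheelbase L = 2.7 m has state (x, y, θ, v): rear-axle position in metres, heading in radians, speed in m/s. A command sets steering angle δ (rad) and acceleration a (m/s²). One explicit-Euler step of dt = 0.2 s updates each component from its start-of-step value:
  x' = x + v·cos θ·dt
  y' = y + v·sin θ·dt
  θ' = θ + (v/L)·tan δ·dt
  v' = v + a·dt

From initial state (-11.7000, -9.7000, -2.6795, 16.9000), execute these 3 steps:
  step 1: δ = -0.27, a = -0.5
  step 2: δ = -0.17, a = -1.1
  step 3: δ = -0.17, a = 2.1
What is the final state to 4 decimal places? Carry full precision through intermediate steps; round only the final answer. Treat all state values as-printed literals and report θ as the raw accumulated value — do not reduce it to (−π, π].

(-21.3632, -11.2701, -3.4504, 17.0000)

after step 1 (δ=-0.27, a=-0.5): (-14.725511, -11.206879, -3.025960, 16.800000)
after step 2 (δ=-0.17, a=-1.1): (-18.063073, -11.594539, -3.239578, 16.580000)
after step 3 (δ=-0.17, a=2.1): (-21.363167, -11.270141, -3.450398, 17.000000)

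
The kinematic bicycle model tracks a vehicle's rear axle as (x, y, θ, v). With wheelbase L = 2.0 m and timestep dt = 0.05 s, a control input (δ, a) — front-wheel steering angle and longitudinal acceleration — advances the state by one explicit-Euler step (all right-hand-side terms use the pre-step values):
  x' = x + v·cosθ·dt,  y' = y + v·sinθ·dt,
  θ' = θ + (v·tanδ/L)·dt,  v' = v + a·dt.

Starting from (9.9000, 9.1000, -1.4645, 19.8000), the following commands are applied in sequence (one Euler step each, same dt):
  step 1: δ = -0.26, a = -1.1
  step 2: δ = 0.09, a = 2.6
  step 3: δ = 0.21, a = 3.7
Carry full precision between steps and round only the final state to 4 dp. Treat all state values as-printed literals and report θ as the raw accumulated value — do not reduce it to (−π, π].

after step 1 (δ=-0.26, a=-1.1): (10.005035, 8.115588, -1.596181, 19.745000)
after step 2 (δ=0.09, a=2.6): (9.979977, 7.128656, -1.551634, 19.875000)
after step 3 (δ=0.21, a=3.7): (9.999019, 6.135088, -1.445729, 20.060000)

(9.9990, 6.1351, -1.4457, 20.0600)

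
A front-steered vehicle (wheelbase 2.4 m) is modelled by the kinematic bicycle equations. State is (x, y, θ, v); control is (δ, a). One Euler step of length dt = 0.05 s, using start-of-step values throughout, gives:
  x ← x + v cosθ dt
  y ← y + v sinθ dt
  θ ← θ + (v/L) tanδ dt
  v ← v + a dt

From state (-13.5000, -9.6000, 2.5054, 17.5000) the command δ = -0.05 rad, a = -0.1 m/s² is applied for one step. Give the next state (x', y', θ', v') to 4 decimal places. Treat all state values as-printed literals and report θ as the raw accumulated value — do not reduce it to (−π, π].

(-14.2038, -9.0801, 2.4872, 17.4950)

x' = -13.5000 + 17.5000·cos(2.5054)·0.05 = -14.2038
y' = -9.6000 + 17.5000·sin(2.5054)·0.05 = -9.0801
θ' = 2.5054 + (17.5000/2.4)·tan(-0.05)·0.05 = 2.4872
v' = 17.5000 − 0.1000·0.05 = 17.4950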